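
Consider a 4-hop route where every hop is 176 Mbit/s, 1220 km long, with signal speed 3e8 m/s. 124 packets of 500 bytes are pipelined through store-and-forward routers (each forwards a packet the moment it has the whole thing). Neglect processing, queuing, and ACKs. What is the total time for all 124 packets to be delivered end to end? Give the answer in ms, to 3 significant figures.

Per-hop transmission t_tx = L/R = 4000/176000000 = 0.0227273 ms.
Per-hop propagation t_prop = 1220000/300000000 = 4.06667 ms.
Pipeline fill: first packet needs 4·t_tx to clear all hops; remaining 123 packets each add one t_tx.
Total = (4+124-1)·t_tx + 4·t_prop = 127·0.0227273 + 4·4.06667 = 19.2 ms.

19.2 ms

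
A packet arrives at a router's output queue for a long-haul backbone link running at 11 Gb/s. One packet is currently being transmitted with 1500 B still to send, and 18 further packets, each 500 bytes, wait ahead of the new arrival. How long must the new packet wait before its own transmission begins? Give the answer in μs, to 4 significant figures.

Each queued packet: L/R = 4000/11000000000 = 0.363636 μs.
18 queued → 6.54545 μs.
Plus remaining 12000 bits of current packet: 1.09091 μs.
Queuing delay = 7.636 μs.

7.636 μs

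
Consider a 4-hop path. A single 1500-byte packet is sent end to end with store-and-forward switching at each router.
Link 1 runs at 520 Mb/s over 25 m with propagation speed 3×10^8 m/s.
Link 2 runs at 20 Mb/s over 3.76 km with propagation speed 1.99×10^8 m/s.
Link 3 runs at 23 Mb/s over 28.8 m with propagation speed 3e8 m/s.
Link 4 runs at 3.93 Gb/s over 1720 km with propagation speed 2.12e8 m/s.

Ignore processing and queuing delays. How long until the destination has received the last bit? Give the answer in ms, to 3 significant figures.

L = 1500 × 8 = 12000 bits.
Transmission delays (L/R per hop): 0.0230769, 0.6, 0.521739, 0.00305344 ms; sum = 1.14787 ms.
Propagation delays (d/s per hop): 8.33333e-05, 0.0188945, 9.6e-05, 8.11321 ms; sum = 8.13228 ms.
End-to-end = 9.28 ms.

9.28 ms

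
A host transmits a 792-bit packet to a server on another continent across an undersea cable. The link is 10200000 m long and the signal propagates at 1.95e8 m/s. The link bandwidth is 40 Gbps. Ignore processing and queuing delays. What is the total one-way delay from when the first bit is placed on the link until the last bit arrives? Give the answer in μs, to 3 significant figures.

52300 μs

Transmission delay = L/R = 792 / 40000000000 = 0.0198 μs.
Propagation delay = d/s = 10200000 m / 195000000 m/s = 52307.7 μs.
Total = 52300 μs.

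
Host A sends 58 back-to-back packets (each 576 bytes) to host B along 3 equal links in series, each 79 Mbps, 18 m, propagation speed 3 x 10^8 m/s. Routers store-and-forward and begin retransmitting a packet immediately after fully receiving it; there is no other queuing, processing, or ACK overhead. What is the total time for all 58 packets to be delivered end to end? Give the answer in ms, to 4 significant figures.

Per-hop transmission t_tx = L/R = 4608/79000000 = 0.0583291 ms.
Per-hop propagation t_prop = 18/300000000 = 6e-05 ms.
Pipeline fill: first packet needs 3·t_tx to clear all hops; remaining 57 packets each add one t_tx.
Total = (3+58-1)·t_tx + 3·t_prop = 60·0.0583291 + 3·6e-05 = 3.500 ms.

3.500 ms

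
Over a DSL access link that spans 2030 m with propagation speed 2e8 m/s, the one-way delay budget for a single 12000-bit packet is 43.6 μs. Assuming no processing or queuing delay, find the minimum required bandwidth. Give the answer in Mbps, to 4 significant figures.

358.7 Mbps

Propagation delay = 2030 / 200000000 = 10.15 μs.
Transmission budget = 43.6 − 10.15 = 33.45 μs.
R ≥ L / t_tx = 12000 bits / 3.345e-05 s = 358.7 Mbps.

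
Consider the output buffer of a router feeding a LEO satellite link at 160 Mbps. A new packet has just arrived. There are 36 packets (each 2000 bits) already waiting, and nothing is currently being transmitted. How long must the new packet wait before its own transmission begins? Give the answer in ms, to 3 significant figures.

0.450 ms

Each queued packet: L/R = 2000/160000000 = 0.0125 ms.
36 queued → 0.45 ms.
Queuing delay = 0.450 ms.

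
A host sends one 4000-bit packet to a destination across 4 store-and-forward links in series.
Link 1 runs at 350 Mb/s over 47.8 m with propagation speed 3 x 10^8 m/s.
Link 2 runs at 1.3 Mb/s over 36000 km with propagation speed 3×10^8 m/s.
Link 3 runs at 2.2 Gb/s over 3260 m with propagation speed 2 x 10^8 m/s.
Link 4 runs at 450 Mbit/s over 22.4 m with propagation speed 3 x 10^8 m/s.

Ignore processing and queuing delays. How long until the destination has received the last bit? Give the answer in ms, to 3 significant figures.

123 ms

Transmission delays (L/R per hop): 0.0114286, 3.07692, 0.00181818, 0.00888889 ms; sum = 3.09906 ms.
Propagation delays (d/s per hop): 0.000159333, 120, 0.0163, 7.46667e-05 ms; sum = 120.017 ms.
End-to-end = 123 ms.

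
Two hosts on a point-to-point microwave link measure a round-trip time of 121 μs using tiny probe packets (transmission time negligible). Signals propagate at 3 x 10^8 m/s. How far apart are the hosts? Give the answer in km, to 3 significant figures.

One-way propagation = RTT/2 = 60.5 μs.
d = s × t = 300000000 × 6.05e-05 = 18.2 km.

18.2 km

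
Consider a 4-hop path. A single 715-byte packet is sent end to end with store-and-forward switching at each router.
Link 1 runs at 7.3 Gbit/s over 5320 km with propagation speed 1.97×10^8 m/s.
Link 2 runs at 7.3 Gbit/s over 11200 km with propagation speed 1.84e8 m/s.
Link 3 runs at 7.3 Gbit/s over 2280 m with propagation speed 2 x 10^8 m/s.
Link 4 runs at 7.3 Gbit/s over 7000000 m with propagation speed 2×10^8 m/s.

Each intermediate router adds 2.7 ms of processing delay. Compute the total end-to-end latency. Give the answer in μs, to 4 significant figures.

131000 μs

L = 715 × 8 = 5720 bits.
Transmission delay per hop = L/R = 5720/7300000000 = 0.783562 μs; 4 hops → 3.13425 μs.
Propagation delays (d/s per hop): 27005.1, 60869.6, 11.4, 35000 μs; sum = 122886 μs.
Processing at 3 router(s): 3 × 2.7 ms = 8100 μs.
End-to-end = 131000 μs.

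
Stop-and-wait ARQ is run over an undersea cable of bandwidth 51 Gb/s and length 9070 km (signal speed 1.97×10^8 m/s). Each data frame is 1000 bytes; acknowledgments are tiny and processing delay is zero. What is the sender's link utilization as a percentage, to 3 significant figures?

0.000170 %

t_tx = L/R = 8000/51000000000 = 1.56863e-07 s.
t_prop = 9070000/197000000 = 0.0460406 s; RTT = 0.0920812 s.
Cycle = t_tx + RTT = 0.0920814 s.
Utilization = t_tx / cycle = 1.56863e-07/0.0920814 = 0.000170 %.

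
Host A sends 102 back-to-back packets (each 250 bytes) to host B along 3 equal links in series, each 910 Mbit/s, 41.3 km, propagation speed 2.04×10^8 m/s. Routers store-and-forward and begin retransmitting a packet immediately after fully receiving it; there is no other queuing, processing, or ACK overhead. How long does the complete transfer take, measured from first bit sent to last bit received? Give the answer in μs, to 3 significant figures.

836 μs

Per-hop transmission t_tx = L/R = 2000/910000000 = 2.1978 μs.
Per-hop propagation t_prop = 41300/204000000 = 202.451 μs.
Pipeline fill: first packet needs 3·t_tx to clear all hops; remaining 101 packets each add one t_tx.
Total = (3+102-1)·t_tx + 3·t_prop = 104·2.1978 + 3·202.451 = 836 μs.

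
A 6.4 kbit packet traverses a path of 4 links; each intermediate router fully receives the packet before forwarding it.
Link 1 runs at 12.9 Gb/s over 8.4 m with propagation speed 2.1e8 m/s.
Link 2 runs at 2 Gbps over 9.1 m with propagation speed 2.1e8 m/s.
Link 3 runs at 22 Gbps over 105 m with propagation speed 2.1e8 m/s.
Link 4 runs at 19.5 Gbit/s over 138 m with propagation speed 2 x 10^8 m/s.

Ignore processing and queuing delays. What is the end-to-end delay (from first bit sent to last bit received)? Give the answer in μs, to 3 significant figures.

5.59 μs

L = 6400 bits.
Transmission delays (L/R per hop): 0.496124, 3.2, 0.290909, 0.328205 μs; sum = 4.31524 μs.
Propagation delays (d/s per hop): 0.04, 0.0433333, 0.5, 0.69 μs; sum = 1.27333 μs.
End-to-end = 5.59 μs.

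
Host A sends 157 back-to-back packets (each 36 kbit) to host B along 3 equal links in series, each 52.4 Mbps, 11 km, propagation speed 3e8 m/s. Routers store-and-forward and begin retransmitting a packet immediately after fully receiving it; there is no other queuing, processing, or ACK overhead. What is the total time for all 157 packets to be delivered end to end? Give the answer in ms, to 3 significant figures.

Per-hop transmission t_tx = L/R = 36000/52400000 = 0.687023 ms.
Per-hop propagation t_prop = 11000/300000000 = 0.0366667 ms.
Pipeline fill: first packet needs 3·t_tx to clear all hops; remaining 156 packets each add one t_tx.
Total = (3+157-1)·t_tx + 3·t_prop = 159·0.687023 + 3·0.0366667 = 109 ms.

109 ms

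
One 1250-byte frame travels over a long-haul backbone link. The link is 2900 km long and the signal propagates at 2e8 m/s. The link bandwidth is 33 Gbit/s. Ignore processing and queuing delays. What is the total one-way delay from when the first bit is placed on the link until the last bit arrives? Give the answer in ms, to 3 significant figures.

L = 1250 × 8 = 10000 bits.
Transmission delay = L/R = 10000 / 33000000000 = 0.00030303 ms.
Propagation delay = d/s = 2900000 m / 200000000 m/s = 14.5 ms.
Total = 14.5 ms.

14.5 ms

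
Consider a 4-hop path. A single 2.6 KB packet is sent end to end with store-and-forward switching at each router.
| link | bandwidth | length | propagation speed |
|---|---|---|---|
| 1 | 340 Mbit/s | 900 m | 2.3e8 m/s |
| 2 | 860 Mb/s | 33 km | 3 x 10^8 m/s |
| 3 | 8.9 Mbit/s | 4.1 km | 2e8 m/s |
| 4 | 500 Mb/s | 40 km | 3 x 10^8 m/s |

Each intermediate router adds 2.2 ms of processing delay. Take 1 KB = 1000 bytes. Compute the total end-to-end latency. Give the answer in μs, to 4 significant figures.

L = 20800 bits.
Transmission delays (L/R per hop): 61.1765, 24.186, 2337.08, 41.6 μs; sum = 2464.04 μs.
Propagation delays (d/s per hop): 3.91304, 110, 20.5, 133.333 μs; sum = 267.746 μs.
Processing at 3 router(s): 3 × 2.2 ms = 6600 μs.
End-to-end = 9332 μs.

9332 μs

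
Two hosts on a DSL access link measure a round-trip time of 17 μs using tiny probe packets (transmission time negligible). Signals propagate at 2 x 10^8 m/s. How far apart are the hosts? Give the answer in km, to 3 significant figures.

1.70 km

One-way propagation = RTT/2 = 8.5 μs.
d = s × t = 200000000 × 8.5e-06 = 1.70 km.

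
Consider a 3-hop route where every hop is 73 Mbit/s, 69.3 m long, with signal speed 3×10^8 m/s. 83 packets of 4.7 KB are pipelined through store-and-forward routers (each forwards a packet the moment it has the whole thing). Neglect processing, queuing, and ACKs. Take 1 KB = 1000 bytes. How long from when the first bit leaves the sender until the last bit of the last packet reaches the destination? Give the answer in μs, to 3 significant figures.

Per-hop transmission t_tx = L/R = 37600/73000000 = 515.068 μs.
Per-hop propagation t_prop = 69.3/300000000 = 0.231 μs.
Pipeline fill: first packet needs 3·t_tx to clear all hops; remaining 82 packets each add one t_tx.
Total = (3+83-1)·t_tx + 3·t_prop = 85·515.068 + 3·0.231 = 43800 μs.

43800 μs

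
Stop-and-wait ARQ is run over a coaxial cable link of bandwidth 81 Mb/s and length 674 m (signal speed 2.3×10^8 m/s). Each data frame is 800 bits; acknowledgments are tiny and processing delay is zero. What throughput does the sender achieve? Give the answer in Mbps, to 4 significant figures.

50.83 Mbps

t_tx = L/R = 800/81000000 = 9.87654e-06 s.
t_prop = 674/2.3e+08 = 2.93043e-06 s; RTT = 5.86087e-06 s.
Cycle = t_tx + RTT = 1.57374e-05 s.
Throughput = L / cycle = 800 / 1.57374e-05 = 50.83 Mbps.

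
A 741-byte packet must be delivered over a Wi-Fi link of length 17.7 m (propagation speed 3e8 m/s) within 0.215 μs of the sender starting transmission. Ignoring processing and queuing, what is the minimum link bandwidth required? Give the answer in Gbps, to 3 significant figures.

38.0 Gbps

L = 5928 bits.
Propagation delay = 17.7 / 300000000 = 0.059 μs.
Transmission budget = 0.215 − 0.059 = 0.156 μs.
R ≥ L / t_tx = 5928 bits / 1.56e-07 s = 38.0 Gbps.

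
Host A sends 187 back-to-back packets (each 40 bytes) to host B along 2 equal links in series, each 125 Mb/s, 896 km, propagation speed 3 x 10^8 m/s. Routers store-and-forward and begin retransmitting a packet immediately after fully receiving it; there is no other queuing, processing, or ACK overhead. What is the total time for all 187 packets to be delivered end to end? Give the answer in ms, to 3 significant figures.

Per-hop transmission t_tx = L/R = 320/125000000 = 0.00256 ms.
Per-hop propagation t_prop = 896000/300000000 = 2.98667 ms.
Pipeline fill: first packet needs 2·t_tx to clear all hops; remaining 186 packets each add one t_tx.
Total = (2+187-1)·t_tx + 2·t_prop = 188·0.00256 + 2·2.98667 = 6.45 ms.

6.45 ms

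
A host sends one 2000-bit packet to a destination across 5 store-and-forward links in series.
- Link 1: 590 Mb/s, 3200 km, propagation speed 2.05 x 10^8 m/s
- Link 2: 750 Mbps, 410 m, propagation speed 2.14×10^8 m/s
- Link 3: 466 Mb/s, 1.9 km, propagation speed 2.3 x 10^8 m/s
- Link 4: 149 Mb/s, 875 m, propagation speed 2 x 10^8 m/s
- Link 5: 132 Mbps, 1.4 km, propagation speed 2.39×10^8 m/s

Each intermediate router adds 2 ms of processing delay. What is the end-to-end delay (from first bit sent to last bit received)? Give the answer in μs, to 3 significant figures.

Transmission delays (L/R per hop): 3.38983, 2.66667, 4.29185, 13.4228, 15.1515 μs; sum = 38.9227 μs.
Propagation delays (d/s per hop): 15609.8, 1.91589, 8.26087, 4.375, 5.85774 μs; sum = 15630.2 μs.
Processing at 4 router(s): 4 × 2 ms = 8000 μs.
End-to-end = 23700 μs.

23700 μs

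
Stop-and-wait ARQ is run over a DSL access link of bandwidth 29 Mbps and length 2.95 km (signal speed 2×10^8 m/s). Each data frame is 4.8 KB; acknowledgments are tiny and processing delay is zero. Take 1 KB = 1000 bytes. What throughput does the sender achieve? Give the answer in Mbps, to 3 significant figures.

t_tx = L/R = 38400/29000000 = 0.00132414 s.
t_prop = 2950/200000000 = 1.475e-05 s; RTT = 2.95e-05 s.
Cycle = t_tx + RTT = 0.00135364 s.
Throughput = L / cycle = 38400 / 0.00135364 = 28.4 Mbps.

28.4 Mbps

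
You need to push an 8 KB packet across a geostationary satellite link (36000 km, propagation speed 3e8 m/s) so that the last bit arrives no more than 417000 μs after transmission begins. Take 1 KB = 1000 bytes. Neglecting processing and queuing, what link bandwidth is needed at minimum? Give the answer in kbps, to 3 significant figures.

L = 64000 bits.
Propagation delay = 36000000 / 300000000 = 120000 μs.
Transmission budget = 417000 − 120000 = 297000 μs.
R ≥ L / t_tx = 64000 bits / 0.297 s = 215 kbps.

215 kbps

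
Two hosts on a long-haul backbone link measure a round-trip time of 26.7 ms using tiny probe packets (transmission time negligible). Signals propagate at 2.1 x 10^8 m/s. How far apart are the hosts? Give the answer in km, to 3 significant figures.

2800 km

One-way propagation = RTT/2 = 13.35 ms.
d = s × t = 210000000 × 0.01335 = 2800 km.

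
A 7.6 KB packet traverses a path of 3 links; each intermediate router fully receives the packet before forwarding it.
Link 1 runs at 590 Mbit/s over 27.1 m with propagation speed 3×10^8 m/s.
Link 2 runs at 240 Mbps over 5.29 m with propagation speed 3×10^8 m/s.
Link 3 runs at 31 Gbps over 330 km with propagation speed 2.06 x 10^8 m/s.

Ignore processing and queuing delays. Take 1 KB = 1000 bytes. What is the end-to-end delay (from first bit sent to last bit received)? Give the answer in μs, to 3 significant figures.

L = 60800 bits.
Transmission delays (L/R per hop): 103.051, 253.333, 1.96129 μs; sum = 358.345 μs.
Propagation delays (d/s per hop): 0.0903333, 0.0176333, 1601.94 μs; sum = 1602.05 μs.
End-to-end = 1960 μs.

1960 μs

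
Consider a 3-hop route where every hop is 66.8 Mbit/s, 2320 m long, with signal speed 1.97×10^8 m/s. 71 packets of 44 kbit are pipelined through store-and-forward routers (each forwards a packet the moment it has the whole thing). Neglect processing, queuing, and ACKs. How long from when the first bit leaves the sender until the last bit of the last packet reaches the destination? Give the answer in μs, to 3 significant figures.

Per-hop transmission t_tx = L/R = 44000/66800000 = 658.683 μs.
Per-hop propagation t_prop = 2320/197000000 = 11.7766 μs.
Pipeline fill: first packet needs 3·t_tx to clear all hops; remaining 70 packets each add one t_tx.
Total = (3+71-1)·t_tx + 3·t_prop = 73·658.683 + 3·11.7766 = 48100 μs.

48100 μs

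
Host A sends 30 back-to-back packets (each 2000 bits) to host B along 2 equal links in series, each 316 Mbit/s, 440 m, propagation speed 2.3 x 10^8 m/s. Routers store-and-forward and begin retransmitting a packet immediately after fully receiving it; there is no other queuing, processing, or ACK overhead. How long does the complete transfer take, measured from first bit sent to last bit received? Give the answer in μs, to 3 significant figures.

Per-hop transmission t_tx = L/R = 2000/316000000 = 6.32911 μs.
Per-hop propagation t_prop = 440/2.3e+08 = 1.91304 μs.
Pipeline fill: first packet needs 2·t_tx to clear all hops; remaining 29 packets each add one t_tx.
Total = (2+30-1)·t_tx + 2·t_prop = 31·6.32911 + 2·1.91304 = 200 μs.

200 μs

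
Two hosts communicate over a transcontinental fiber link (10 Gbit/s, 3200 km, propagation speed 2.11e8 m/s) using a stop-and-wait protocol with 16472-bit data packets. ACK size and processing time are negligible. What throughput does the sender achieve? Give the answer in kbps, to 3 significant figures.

543 kbps

t_tx = L/R = 16472/10000000000 = 1.6472e-06 s.
t_prop = 3200000/211000000 = 0.0151659 s; RTT = 0.0303318 s.
Cycle = t_tx + RTT = 0.0303334 s.
Throughput = L / cycle = 16472 / 0.0303334 = 543 kbps.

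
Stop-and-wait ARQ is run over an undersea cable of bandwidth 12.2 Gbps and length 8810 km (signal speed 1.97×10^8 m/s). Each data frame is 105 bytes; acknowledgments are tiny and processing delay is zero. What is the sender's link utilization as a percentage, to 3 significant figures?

t_tx = L/R = 840/12200000000 = 6.88525e-08 s.
t_prop = 8810000/197000000 = 0.0447208 s; RTT = 0.0894416 s.
Cycle = t_tx + RTT = 0.0894417 s.
Utilization = t_tx / cycle = 6.88525e-08/0.0894417 = 0.0000770 %.

0.0000770 %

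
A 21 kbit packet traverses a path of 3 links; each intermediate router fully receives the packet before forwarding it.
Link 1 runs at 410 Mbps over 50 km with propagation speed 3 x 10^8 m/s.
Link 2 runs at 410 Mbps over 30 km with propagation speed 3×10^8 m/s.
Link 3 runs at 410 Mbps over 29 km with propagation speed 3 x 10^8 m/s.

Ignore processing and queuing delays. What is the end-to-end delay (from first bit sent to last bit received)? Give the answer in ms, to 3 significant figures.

L = 21000 bits.
Transmission delay per hop = L/R = 21000/410000000 = 0.0512195 ms; 3 hops → 0.153659 ms.
Propagation delays (d/s per hop): 0.166667, 0.1, 0.0966667 ms; sum = 0.363333 ms.
End-to-end = 0.517 ms.

0.517 ms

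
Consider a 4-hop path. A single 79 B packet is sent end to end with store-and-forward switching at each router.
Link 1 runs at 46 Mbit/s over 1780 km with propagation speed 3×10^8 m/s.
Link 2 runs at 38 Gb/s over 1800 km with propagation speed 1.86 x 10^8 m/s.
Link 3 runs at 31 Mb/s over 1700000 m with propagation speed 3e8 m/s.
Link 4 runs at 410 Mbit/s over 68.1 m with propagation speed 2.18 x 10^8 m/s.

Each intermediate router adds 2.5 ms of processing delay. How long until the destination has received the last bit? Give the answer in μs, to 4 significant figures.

L = 79 × 8 = 632 bits.
Transmission delays (L/R per hop): 13.7391, 0.0166316, 20.3871, 1.54146 μs; sum = 35.6843 μs.
Propagation delays (d/s per hop): 5933.33, 9677.42, 5666.67, 0.312385 μs; sum = 21277.7 μs.
Processing at 3 router(s): 3 × 2.5 ms = 7500 μs.
End-to-end = 28810 μs.

28810 μs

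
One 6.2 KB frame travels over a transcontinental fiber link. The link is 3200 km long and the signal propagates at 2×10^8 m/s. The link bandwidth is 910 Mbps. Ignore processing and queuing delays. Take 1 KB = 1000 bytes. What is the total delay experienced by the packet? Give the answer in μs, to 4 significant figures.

L = 49600 bits.
Transmission delay = L/R = 49600 / 910000000 = 54.5055 μs.
Propagation delay = d/s = 3200000 m / 200000000 m/s = 16000 μs.
Total = 16050 μs.

16050 μs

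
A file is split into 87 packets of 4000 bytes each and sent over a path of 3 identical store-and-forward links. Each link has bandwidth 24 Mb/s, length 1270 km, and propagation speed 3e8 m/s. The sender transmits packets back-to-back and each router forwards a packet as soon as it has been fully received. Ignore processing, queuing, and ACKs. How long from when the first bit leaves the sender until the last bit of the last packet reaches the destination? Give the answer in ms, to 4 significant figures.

131.4 ms

Per-hop transmission t_tx = L/R = 32000/24000000 = 1.33333 ms.
Per-hop propagation t_prop = 1270000/300000000 = 4.23333 ms.
Pipeline fill: first packet needs 3·t_tx to clear all hops; remaining 86 packets each add one t_tx.
Total = (3+87-1)·t_tx + 3·t_prop = 89·1.33333 + 3·4.23333 = 131.4 ms.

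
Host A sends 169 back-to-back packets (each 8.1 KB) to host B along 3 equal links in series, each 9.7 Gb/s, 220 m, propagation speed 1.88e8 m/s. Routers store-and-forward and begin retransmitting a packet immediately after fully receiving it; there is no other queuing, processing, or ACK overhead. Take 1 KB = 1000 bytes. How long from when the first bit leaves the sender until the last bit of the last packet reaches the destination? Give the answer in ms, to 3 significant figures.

Per-hop transmission t_tx = L/R = 64800/9700000000 = 0.00668041 ms.
Per-hop propagation t_prop = 220/188000000 = 0.00117021 ms.
Pipeline fill: first packet needs 3·t_tx to clear all hops; remaining 168 packets each add one t_tx.
Total = (3+169-1)·t_tx + 3·t_prop = 171·0.00668041 + 3·0.00117021 = 1.15 ms.

1.15 ms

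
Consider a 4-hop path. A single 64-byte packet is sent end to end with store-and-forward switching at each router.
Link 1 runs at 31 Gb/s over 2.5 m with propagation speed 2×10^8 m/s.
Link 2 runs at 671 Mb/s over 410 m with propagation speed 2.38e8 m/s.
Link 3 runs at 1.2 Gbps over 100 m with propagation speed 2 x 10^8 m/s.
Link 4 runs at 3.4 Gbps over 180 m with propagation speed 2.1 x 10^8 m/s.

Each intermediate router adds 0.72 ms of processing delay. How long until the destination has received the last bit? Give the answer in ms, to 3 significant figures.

2.16 ms

L = 64 × 8 = 512 bits.
Transmission delays (L/R per hop): 1.65161e-05, 0.00076304, 0.000426667, 0.000150588 ms; sum = 0.00135681 ms.
Propagation delays (d/s per hop): 1.25e-05, 0.00172269, 0.0005, 0.000857143 ms; sum = 0.00309233 ms.
Processing at 3 router(s): 3 × 0.72 ms = 2.16 ms.
End-to-end = 2.16 ms.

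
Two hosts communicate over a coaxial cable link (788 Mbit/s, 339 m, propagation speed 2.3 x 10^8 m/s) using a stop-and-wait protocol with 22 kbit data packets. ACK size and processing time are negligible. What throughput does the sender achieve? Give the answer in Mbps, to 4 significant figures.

t_tx = L/R = 22000/788000000 = 2.79188e-05 s.
t_prop = 339/2.3e+08 = 1.47391e-06 s; RTT = 2.94783e-06 s.
Cycle = t_tx + RTT = 3.08666e-05 s.
Throughput = L / cycle = 22000 / 3.08666e-05 = 712.7 Mbps.

712.7 Mbps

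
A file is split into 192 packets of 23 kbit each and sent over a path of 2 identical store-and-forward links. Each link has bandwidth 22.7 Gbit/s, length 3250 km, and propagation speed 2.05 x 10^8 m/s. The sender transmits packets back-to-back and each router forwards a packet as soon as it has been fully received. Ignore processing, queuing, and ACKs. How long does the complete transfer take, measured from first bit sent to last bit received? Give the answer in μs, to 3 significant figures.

31900 μs

Per-hop transmission t_tx = L/R = 23000/22700000000 = 1.01322 μs.
Per-hop propagation t_prop = 3250000/2.05e+08 = 15853.7 μs.
Pipeline fill: first packet needs 2·t_tx to clear all hops; remaining 191 packets each add one t_tx.
Total = (2+192-1)·t_tx + 2·t_prop = 193·1.01322 + 2·15853.7 = 31900 μs.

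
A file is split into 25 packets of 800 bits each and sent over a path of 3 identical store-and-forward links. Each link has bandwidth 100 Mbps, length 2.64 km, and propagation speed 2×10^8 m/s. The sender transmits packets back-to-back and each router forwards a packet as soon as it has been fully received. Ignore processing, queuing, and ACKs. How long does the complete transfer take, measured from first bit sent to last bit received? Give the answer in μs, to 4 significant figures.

255.6 μs

Per-hop transmission t_tx = L/R = 800/100000000 = 8 μs.
Per-hop propagation t_prop = 2640/200000000 = 13.2 μs.
Pipeline fill: first packet needs 3·t_tx to clear all hops; remaining 24 packets each add one t_tx.
Total = (3+25-1)·t_tx + 3·t_prop = 27·8 + 3·13.2 = 255.6 μs.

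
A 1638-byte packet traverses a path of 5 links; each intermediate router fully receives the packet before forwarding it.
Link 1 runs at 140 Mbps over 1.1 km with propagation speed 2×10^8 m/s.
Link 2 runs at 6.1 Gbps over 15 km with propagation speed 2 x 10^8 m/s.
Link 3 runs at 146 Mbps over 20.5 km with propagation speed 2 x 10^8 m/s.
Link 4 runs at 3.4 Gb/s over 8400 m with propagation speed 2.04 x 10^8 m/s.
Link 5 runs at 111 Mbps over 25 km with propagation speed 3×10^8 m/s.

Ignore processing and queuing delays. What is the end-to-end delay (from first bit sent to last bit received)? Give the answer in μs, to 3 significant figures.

L = 1638 × 8 = 13104 bits.
Transmission delays (L/R per hop): 93.6, 2.1482, 89.7534, 3.85412, 118.054 μs; sum = 307.41 μs.
Propagation delays (d/s per hop): 5.5, 75, 102.5, 41.1765, 83.3333 μs; sum = 307.51 μs.
End-to-end = 615 μs.

615 μs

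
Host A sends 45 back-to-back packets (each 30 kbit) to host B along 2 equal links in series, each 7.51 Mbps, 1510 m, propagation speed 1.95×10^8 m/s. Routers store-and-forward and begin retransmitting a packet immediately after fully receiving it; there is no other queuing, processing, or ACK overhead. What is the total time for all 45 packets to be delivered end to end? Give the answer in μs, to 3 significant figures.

Per-hop transmission t_tx = L/R = 30000/7510000 = 3994.67 μs.
Per-hop propagation t_prop = 1510/195000000 = 7.74359 μs.
Pipeline fill: first packet needs 2·t_tx to clear all hops; remaining 44 packets each add one t_tx.
Total = (2+45-1)·t_tx + 2·t_prop = 46·3994.67 + 2·7.74359 = 184000 μs.

184000 μs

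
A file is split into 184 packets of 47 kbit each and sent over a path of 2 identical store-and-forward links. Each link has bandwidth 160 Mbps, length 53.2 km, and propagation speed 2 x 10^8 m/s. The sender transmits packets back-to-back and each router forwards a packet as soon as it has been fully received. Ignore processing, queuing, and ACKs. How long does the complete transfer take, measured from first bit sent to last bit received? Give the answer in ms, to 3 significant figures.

54.9 ms

Per-hop transmission t_tx = L/R = 47000/160000000 = 0.29375 ms.
Per-hop propagation t_prop = 53200/200000000 = 0.266 ms.
Pipeline fill: first packet needs 2·t_tx to clear all hops; remaining 183 packets each add one t_tx.
Total = (2+184-1)·t_tx + 2·t_prop = 185·0.29375 + 2·0.266 = 54.9 ms.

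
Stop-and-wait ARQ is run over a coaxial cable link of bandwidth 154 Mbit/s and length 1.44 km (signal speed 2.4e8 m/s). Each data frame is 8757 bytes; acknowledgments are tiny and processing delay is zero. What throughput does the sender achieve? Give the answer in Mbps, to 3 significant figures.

150 Mbps

t_tx = L/R = 70056/154000000 = 0.000454909 s.
t_prop = 1440/240000000 = 6e-06 s; RTT = 1.2e-05 s.
Cycle = t_tx + RTT = 0.000466909 s.
Throughput = L / cycle = 70056 / 0.000466909 = 150 Mbps.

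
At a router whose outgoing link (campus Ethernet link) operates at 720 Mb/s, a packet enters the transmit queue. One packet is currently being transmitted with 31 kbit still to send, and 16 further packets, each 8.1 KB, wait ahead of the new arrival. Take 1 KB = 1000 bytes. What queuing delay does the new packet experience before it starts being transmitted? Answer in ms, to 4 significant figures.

1.483 ms

Each queued packet: L/R = 64800/720000000 = 0.09 ms.
16 queued → 1.44 ms.
Plus remaining 31000 bits of current packet: 0.0430556 ms.
Queuing delay = 1.483 ms.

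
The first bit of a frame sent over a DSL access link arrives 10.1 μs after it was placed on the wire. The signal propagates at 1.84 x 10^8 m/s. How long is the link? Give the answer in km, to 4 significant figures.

1.858 km

d = s × t_prop = 184000000 × 1.01e-05 = 1.858 km.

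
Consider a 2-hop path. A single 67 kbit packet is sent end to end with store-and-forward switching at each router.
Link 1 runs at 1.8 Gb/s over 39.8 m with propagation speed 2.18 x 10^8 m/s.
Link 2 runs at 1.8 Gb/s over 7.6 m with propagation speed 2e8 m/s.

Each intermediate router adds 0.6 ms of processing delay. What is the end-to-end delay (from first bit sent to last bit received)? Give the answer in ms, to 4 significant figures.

0.6747 ms

L = 67000 bits.
Transmission delay per hop = L/R = 67000/1800000000 = 0.0372222 ms; 2 hops → 0.0744444 ms.
Propagation delays (d/s per hop): 0.000182569, 3.8e-05 ms; sum = 0.000220569 ms.
Processing at 1 router(s): 1 × 0.6 ms = 0.6 ms.
End-to-end = 0.6747 ms.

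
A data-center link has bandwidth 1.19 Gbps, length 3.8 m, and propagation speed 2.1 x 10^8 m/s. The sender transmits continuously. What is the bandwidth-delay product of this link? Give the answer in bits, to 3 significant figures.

Propagation delay = 3.8 / 210000000 = 1.80952e-08 s.
BDP = R × t_prop = 1190000000 × 1.80952e-08 = 21.5333 bits.

21.5 bits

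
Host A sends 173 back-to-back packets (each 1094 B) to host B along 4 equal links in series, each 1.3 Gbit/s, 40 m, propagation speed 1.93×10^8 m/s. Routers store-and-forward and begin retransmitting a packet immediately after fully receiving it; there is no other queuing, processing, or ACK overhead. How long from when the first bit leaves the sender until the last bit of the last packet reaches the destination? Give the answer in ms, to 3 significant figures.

Per-hop transmission t_tx = L/R = 8752/1300000000 = 0.00673231 ms.
Per-hop propagation t_prop = 40/193000000 = 0.000207254 ms.
Pipeline fill: first packet needs 4·t_tx to clear all hops; remaining 172 packets each add one t_tx.
Total = (4+173-1)·t_tx + 4·t_prop = 176·0.00673231 + 4·0.000207254 = 1.19 ms.

1.19 ms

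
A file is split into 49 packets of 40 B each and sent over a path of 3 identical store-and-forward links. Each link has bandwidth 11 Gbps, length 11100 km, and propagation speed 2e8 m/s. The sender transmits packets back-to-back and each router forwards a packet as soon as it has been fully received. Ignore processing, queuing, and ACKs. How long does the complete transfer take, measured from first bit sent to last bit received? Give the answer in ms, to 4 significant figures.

166.5 ms

Per-hop transmission t_tx = L/R = 320/11000000000 = 2.90909e-05 ms.
Per-hop propagation t_prop = 11100000/200000000 = 55.5 ms.
Pipeline fill: first packet needs 3·t_tx to clear all hops; remaining 48 packets each add one t_tx.
Total = (3+49-1)·t_tx + 3·t_prop = 51·2.90909e-05 + 3·55.5 = 166.5 ms.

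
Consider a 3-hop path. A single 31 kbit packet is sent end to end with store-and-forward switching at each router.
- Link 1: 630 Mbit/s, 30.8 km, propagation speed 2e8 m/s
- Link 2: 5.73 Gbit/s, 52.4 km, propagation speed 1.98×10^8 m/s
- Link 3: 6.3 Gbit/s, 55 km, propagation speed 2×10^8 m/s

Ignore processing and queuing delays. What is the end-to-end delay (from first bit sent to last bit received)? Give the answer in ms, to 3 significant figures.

L = 31000 bits.
Transmission delays (L/R per hop): 0.0492063, 0.00541012, 0.00492063 ms; sum = 0.0595371 ms.
Propagation delays (d/s per hop): 0.154, 0.264646, 0.275 ms; sum = 0.693646 ms.
End-to-end = 0.753 ms.

0.753 ms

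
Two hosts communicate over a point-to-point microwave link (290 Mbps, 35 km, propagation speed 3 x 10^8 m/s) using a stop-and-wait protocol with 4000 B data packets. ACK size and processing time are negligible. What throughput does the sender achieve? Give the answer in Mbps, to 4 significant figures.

t_tx = L/R = 32000/290000000 = 0.000110345 s.
t_prop = 35000/300000000 = 0.000116667 s; RTT = 0.000233333 s.
Cycle = t_tx + RTT = 0.000343678 s.
Throughput = L / cycle = 32000 / 0.000343678 = 93.11 Mbps.

93.11 Mbps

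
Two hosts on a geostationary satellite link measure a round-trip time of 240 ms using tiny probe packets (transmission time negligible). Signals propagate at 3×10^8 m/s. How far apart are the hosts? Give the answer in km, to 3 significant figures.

36000 km

One-way propagation = RTT/2 = 120 ms.
d = s × t = 300000000 × 0.12 = 36000 km.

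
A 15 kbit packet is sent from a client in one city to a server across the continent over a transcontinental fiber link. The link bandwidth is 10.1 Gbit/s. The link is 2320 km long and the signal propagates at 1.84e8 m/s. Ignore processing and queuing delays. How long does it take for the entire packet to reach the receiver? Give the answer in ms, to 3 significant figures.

12.6 ms

L = 15000 bits.
Transmission delay = L/R = 15000 / 10100000000 = 0.00148515 ms.
Propagation delay = d/s = 2320000 m / 184000000 m/s = 12.6087 ms.
Total = 12.6 ms.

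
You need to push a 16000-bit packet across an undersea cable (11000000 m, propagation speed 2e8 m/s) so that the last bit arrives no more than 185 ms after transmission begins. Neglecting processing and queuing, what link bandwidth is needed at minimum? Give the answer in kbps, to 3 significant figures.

Propagation delay = 11000000 / 200000000 = 55 ms.
Transmission budget = 185 − 55 = 130 ms.
R ≥ L / t_tx = 16000 bits / 0.13 s = 123 kbps.

123 kbps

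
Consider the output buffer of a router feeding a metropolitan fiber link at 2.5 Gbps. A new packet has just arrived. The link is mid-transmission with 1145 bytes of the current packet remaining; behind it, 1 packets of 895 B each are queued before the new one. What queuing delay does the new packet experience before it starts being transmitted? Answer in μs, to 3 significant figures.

Each queued packet: L/R = 7160/2500000000 = 2.864 μs.
1 queued → 2.864 μs.
Plus remaining 9160 bits of current packet: 3.664 μs.
Queuing delay = 6.53 μs.

6.53 μs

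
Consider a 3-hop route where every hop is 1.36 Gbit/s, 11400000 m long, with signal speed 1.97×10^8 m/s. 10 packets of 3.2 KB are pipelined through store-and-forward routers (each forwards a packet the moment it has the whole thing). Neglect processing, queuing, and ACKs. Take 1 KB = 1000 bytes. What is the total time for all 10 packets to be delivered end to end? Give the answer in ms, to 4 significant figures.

Per-hop transmission t_tx = L/R = 25600/1360000000 = 0.0188235 ms.
Per-hop propagation t_prop = 11400000/197000000 = 57.868 ms.
Pipeline fill: first packet needs 3·t_tx to clear all hops; remaining 9 packets each add one t_tx.
Total = (3+10-1)·t_tx + 3·t_prop = 12·0.0188235 + 3·57.868 = 173.8 ms.

173.8 ms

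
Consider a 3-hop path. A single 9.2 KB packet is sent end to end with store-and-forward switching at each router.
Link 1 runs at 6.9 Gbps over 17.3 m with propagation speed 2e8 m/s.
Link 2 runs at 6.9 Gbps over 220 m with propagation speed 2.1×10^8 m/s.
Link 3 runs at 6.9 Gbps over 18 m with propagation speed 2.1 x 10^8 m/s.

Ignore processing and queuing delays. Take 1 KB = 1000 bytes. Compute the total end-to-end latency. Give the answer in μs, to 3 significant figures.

33.2 μs

L = 73600 bits.
Transmission delay per hop = L/R = 73600/6900000000 = 10.6667 μs; 3 hops → 32 μs.
Propagation delays (d/s per hop): 0.0865, 1.04762, 0.0857143 μs; sum = 1.21983 μs.
End-to-end = 33.2 μs.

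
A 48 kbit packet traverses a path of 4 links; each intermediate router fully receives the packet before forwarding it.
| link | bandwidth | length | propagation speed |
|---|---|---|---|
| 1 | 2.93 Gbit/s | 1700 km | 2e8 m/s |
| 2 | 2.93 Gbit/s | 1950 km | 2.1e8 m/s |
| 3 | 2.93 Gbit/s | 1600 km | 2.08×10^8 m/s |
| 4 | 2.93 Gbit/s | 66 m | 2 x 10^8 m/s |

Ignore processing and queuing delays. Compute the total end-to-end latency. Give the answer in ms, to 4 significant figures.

L = 48000 bits.
Transmission delay per hop = L/R = 48000/2930000000 = 0.0163823 ms; 4 hops → 0.065529 ms.
Propagation delays (d/s per hop): 8.5, 9.28571, 7.69231, 0.00033 ms; sum = 25.4784 ms.
End-to-end = 25.54 ms.

25.54 ms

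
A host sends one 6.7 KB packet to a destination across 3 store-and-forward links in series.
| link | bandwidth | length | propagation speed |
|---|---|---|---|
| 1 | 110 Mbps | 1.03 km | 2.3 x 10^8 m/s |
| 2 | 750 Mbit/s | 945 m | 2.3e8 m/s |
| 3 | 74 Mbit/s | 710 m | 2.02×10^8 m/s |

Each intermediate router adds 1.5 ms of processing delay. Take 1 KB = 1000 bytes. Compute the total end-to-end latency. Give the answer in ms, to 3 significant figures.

L = 53600 bits.
Transmission delays (L/R per hop): 0.487273, 0.0714667, 0.724324 ms; sum = 1.28306 ms.
Propagation delays (d/s per hop): 0.00447826, 0.0041087, 0.00351485 ms; sum = 0.0121018 ms.
Processing at 2 router(s): 2 × 1.5 ms = 3 ms.
End-to-end = 4.30 ms.

4.30 ms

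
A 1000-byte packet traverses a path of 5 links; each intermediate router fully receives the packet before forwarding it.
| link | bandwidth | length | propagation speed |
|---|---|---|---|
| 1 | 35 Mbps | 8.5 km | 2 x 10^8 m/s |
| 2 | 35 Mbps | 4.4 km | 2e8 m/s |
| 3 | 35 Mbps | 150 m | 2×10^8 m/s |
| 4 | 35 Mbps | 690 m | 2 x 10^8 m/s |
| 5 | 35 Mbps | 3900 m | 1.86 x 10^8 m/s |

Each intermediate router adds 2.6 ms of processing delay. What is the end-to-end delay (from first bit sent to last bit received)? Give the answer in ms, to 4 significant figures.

L = 1000 × 8 = 8000 bits.
Transmission delay per hop = L/R = 8000/35000000 = 0.228571 ms; 5 hops → 1.14286 ms.
Propagation delays (d/s per hop): 0.0425, 0.022, 0.00075, 0.00345, 0.0209677 ms; sum = 0.0896677 ms.
Processing at 4 router(s): 4 × 2.6 ms = 10.4 ms.
End-to-end = 11.63 ms.

11.63 ms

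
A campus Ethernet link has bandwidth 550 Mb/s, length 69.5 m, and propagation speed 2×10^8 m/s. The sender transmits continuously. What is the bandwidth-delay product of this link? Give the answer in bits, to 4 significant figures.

191.1 bits

Propagation delay = 69.5 / 200000000 = 3.475e-07 s.
BDP = R × t_prop = 550000000 × 3.475e-07 = 191.125 bits.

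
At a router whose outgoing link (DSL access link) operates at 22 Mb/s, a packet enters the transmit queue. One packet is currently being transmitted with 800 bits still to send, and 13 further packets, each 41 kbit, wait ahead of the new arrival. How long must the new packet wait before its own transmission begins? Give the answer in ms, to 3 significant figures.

24.3 ms

Each queued packet: L/R = 41000/22000000 = 1.86364 ms.
13 queued → 24.2273 ms.
Plus remaining 800 bits of current packet: 0.0363636 ms.
Queuing delay = 24.3 ms.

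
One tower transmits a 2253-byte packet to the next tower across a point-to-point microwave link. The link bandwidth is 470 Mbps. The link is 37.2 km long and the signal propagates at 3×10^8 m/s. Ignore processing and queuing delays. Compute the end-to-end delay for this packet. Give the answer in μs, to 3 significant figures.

L = 2253 × 8 = 18024 bits.
Transmission delay = L/R = 18024 / 470000000 = 38.3489 μs.
Propagation delay = d/s = 37200 m / 300000000 m/s = 124 μs.
Total = 162 μs.

162 μs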